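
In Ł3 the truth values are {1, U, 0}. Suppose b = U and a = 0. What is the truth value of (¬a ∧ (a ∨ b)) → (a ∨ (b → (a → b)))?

¬a = ¬0 = 1
a ∨ b = 0 ∨ U = U
¬a ∧ (a ∨ b) = 1 ∧ U = U
a → b = 0 → U = 1  [min(1, 1−0+½)]
b → (a → b) = U → 1 = 1
a ∨ (b → (a → b)) = 0 ∨ 1 = 1
(¬a ∧ (a ∨ b)) → (a ∨ (b → (a → b))) = U → 1 = 1

1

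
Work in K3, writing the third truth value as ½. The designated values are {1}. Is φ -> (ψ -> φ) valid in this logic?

Countermodel: φ=½, ψ=1 gives ½, which is not designated.

No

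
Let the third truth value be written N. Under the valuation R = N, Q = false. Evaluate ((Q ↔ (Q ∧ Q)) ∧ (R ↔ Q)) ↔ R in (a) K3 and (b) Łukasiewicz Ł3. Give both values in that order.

In K3: Q ∧ Q = false ∧ false = false
Q ↔ (Q ∧ Q) = false ↔ false = true
R ↔ Q = N ↔ false = N
(Q ↔ (Q ∧ Q)) ∧ (R ↔ Q) = true ∧ N = N
((Q ↔ (Q ∧ Q)) ∧ (R ↔ Q)) ↔ R = N ↔ N = N
In Łukasiewicz Ł3: Q ∧ Q = false ∧ false = false
Q ↔ (Q ∧ Q) = false ↔ false = true
R ↔ Q = N ↔ false = N  [1 − |½−0|]
(Q ↔ (Q ∧ Q)) ∧ (R ↔ Q) = true ∧ N = N
((Q ↔ (Q ∧ Q)) ∧ (R ↔ Q)) ↔ R = N ↔ N = true
They differ because K3 and Łukasiewicz Ł3 treat N differently under implication.

N; true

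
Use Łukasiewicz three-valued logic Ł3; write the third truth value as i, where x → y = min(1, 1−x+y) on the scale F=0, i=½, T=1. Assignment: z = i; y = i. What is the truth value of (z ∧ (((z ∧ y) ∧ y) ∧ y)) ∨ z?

i

z ∧ y = i ∧ i = i
(z ∧ y) ∧ y = i ∧ i = i
((z ∧ y) ∧ y) ∧ y = i ∧ i = i
z ∧ (((z ∧ y) ∧ y) ∧ y) = i ∧ i = i
(z ∧ (((z ∧ y) ∧ y) ∧ y)) ∨ z = i ∨ i = i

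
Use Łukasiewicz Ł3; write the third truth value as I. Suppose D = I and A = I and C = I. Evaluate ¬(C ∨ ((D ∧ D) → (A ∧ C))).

False

D ∧ D = I ∧ I = I
A ∧ C = I ∧ I = I
(D ∧ D) → (A ∧ C) = I → I = True  [min(1, 1−½+½)]
C ∨ ((D ∧ D) → (A ∧ C)) = I ∨ True = True
¬(C ∨ ((D ∧ D) → (A ∧ C))) = ¬True = False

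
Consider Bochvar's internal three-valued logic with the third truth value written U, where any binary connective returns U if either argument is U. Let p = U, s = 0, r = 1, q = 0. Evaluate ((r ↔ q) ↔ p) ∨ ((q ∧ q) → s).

r ↔ q = 1 ↔ 0 = 0
(r ↔ q) ↔ p = 0 ↔ U = U
q ∧ q = 0 ∧ 0 = 0
(q ∧ q) → s = 0 → 0 = 1
((r ↔ q) ↔ p) ∨ ((q ∧ q) → s) = U ∨ 1 = U

U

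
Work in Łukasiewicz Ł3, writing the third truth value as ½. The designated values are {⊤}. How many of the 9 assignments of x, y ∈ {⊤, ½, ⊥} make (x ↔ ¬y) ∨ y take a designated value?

5

Of the 9 assignments, 5 give a value in {⊤}.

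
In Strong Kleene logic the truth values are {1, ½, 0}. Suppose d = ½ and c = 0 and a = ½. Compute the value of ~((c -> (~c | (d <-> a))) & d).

½

~c = ~0 = 1
d <-> a = ½ <-> ½ = ½
~c | (d <-> a) = 1 | ½ = 1
c -> (~c | (d <-> a)) = 0 -> 1 = 1
(c -> (~c | (d <-> a))) & d = 1 & ½ = ½
~((c -> (~c | (d <-> a))) & d) = ~½ = ½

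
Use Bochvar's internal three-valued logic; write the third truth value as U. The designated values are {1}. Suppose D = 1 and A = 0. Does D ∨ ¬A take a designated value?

¬A = ¬0 = 1
D ∨ ¬A = 1 ∨ 1 = 1
1 ∈ {1}.

Yes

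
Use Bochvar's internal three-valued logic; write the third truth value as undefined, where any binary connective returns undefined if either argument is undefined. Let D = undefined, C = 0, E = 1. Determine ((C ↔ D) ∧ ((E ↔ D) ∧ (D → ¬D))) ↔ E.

undefined

C ↔ D = 0 ↔ undefined = undefined
E ↔ D = 1 ↔ undefined = undefined
¬D = ¬undefined = undefined
D → ¬D = undefined → undefined = undefined  [any arg is the third value ⇒ result is the third value]
(E ↔ D) ∧ (D → ¬D) = undefined ∧ undefined = undefined
(C ↔ D) ∧ ((E ↔ D) ∧ (D → ¬D)) = undefined ∧ undefined = undefined
((C ↔ D) ∧ ((E ↔ D) ∧ (D → ¬D))) ↔ E = undefined ↔ 1 = undefined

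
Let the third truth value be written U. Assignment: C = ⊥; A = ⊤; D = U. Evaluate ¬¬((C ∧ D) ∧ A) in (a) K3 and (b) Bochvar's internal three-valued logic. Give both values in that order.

In K3: C ∧ D = ⊥ ∧ U = ⊥
(C ∧ D) ∧ A = ⊥ ∧ ⊤ = ⊥
¬((C ∧ D) ∧ A) = ¬⊥ = ⊤
¬¬((C ∧ D) ∧ A) = ¬⊤ = ⊥
In Bochvar's internal three-valued logic: C ∧ D = ⊥ ∧ U = U
(C ∧ D) ∧ A = U ∧ ⊤ = U
¬((C ∧ D) ∧ A) = ¬U = U
¬¬((C ∧ D) ∧ A) = ¬U = U
They differ because K3 and Bochvar's internal three-valued logic treat U differently under the binary connectives.

⊥; U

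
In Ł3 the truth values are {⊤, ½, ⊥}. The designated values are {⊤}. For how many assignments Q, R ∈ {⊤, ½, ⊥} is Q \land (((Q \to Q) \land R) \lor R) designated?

1

Designated under: (Q=⊤, R=⊤).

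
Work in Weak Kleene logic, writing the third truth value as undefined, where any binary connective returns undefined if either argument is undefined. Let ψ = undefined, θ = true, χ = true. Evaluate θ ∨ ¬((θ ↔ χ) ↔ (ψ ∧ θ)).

θ ↔ χ = true ↔ true = true
ψ ∧ θ = undefined ∧ true = undefined
(θ ↔ χ) ↔ (ψ ∧ θ) = true ↔ undefined = undefined
¬((θ ↔ χ) ↔ (ψ ∧ θ)) = ¬undefined = undefined
θ ∨ ¬((θ ↔ χ) ↔ (ψ ∧ θ)) = true ∨ undefined = undefined

undefined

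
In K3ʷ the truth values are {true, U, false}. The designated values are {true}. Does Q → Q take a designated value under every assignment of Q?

Countermodel: Q=U gives U, which is not designated.

No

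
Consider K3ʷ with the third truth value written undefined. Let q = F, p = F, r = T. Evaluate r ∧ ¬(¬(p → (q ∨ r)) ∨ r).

q ∨ r = F ∨ T = T
p → (q ∨ r) = F → T = T
¬(p → (q ∨ r)) = ¬T = F
¬(p → (q ∨ r)) ∨ r = F ∨ T = T
¬(¬(p → (q ∨ r)) ∨ r) = ¬T = F
r ∧ ¬(¬(p → (q ∨ r)) ∨ r) = T ∧ F = F

F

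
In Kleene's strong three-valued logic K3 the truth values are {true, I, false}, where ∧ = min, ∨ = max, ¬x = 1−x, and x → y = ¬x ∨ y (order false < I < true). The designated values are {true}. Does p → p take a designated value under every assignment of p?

Countermodel: p=I gives I, which is not designated.

No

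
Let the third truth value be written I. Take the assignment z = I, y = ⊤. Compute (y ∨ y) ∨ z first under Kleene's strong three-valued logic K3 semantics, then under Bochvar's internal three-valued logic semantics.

⊤; I

In Kleene's strong three-valued logic K3: y ∨ y = ⊤ ∨ ⊤ = ⊤
(y ∨ y) ∨ z = ⊤ ∨ I = ⊤
In Bochvar's internal three-valued logic: y ∨ y = ⊤ ∨ ⊤ = ⊤
(y ∨ y) ∨ z = ⊤ ∨ I = I
They differ because Kleene's strong three-valued logic K3 and Bochvar's internal three-valued logic treat I differently under the binary connectives.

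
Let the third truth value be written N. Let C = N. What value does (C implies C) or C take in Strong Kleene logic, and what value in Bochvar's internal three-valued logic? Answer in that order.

N; N

In Strong Kleene logic: C implies C = N implies N = N
(C implies C) or C = N or N = N
In Bochvar's internal three-valued logic: C implies C = N implies N = N  [any arg is the third value ⇒ result is the third value]
(C implies C) or C = N or N = N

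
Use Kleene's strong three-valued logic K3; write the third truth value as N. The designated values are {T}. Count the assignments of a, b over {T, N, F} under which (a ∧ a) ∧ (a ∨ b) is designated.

Designated under: (a=T, b=T); (a=T, b=N); (a=T, b=F).

3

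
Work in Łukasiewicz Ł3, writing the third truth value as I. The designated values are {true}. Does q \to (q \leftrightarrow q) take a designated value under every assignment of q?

Yes

Every assignment of q over {true, I, false} gives a value in {true}.
In particular, with q=I: q \to (q \leftrightarrow q) = true.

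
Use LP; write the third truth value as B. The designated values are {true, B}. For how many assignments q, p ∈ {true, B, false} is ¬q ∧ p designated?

4

Designated under: (q=B, p=true); (q=B, p=B); (q=false, p=true); (q=false, p=B).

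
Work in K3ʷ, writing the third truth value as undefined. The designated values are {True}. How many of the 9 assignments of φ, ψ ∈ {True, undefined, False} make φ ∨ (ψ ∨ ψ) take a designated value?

Designated under: (φ=True, ψ=True); (φ=True, ψ=False); (φ=False, ψ=True).

3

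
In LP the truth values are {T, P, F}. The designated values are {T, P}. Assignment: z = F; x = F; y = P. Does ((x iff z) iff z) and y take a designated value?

No

x iff z = F iff F = T
(x iff z) iff z = T iff F = F
((x iff z) iff z) and y = F and P = F
F ∉ {T, P}.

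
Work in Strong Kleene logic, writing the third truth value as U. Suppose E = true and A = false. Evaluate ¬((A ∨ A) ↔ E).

A ∨ A = false ∨ false = false
(A ∨ A) ↔ E = false ↔ true = false
¬((A ∨ A) ↔ E) = ¬false = true

true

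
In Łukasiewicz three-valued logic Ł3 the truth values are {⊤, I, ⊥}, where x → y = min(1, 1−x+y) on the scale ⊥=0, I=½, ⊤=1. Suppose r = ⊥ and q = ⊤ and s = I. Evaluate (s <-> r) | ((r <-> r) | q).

⊤

s <-> r = I <-> ⊥ = I  [1 − |½−0|]
r <-> r = ⊥ <-> ⊥ = ⊤
(r <-> r) | q = ⊤ | ⊤ = ⊤
(s <-> r) | ((r <-> r) | q) = I | ⊤ = ⊤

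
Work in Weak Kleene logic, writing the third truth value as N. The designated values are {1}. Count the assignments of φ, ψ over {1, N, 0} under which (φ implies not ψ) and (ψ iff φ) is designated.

1

Designated under: (φ=0, ψ=0).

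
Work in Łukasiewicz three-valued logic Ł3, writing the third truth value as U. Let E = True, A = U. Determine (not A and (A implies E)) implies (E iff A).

not A = not U = U
A implies E = U implies True = True  [min(1, 1−½+1)]
not A and (A implies E) = U and True = U
E iff A = True iff U = U
(not A and (A implies E)) implies (E iff A) = U implies U = True

True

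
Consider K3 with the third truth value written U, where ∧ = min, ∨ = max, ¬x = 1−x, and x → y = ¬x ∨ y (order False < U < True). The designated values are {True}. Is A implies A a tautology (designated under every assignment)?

No

Countermodel: A=U gives U, which is not designated.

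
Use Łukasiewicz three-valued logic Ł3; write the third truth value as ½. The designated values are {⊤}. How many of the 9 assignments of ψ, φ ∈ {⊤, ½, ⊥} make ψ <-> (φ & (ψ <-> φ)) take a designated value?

5

Of the 9 assignments, 5 give a value in {⊤}.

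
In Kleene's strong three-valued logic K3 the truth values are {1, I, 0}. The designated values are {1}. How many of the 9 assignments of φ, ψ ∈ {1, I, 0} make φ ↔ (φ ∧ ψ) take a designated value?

4

Designated under: (φ=1, ψ=1); (φ=0, ψ=1); (φ=0, ψ=I); (φ=0, ψ=0).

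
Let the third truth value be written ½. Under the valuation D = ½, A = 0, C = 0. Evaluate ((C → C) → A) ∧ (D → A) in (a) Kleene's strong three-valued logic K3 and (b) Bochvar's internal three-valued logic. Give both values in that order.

0; ½

In Kleene's strong three-valued logic K3: C → C = 0 → 0 = 1
(C → C) → A = 1 → 0 = 0
D → A = ½ → 0 = ½
((C → C) → A) ∧ (D → A) = 0 ∧ ½ = 0
In Bochvar's internal three-valued logic: C → C = 0 → 0 = 1
(C → C) → A = 1 → 0 = 0
D → A = ½ → 0 = ½
((C → C) → A) ∧ (D → A) = 0 ∧ ½ = ½
They differ because Kleene's strong three-valued logic K3 and Bochvar's internal three-valued logic treat ½ differently under the binary connectives.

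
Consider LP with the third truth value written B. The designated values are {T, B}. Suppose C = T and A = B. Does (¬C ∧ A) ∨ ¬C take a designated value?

¬C = ¬T = F
¬C ∧ A = F ∧ B = F
¬C = ¬T = F
(¬C ∧ A) ∨ ¬C = F ∨ F = F
F ∉ {T, B}.

No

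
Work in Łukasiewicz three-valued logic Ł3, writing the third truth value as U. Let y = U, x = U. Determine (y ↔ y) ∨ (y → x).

true

y ↔ y = U ↔ U = true  [1 − |½−½|]
y → x = U → U = true
(y ↔ y) ∨ (y → x) = true ∨ true = true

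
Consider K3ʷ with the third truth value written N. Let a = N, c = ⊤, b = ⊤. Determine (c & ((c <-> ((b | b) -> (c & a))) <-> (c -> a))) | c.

b | b = ⊤ | ⊤ = ⊤
c & a = ⊤ & N = N
(b | b) -> (c & a) = ⊤ -> N = N
c <-> ((b | b) -> (c & a)) = ⊤ <-> N = N
c -> a = ⊤ -> N = N
(c <-> ((b | b) -> (c & a))) <-> (c -> a) = N <-> N = N
c & ((c <-> ((b | b) -> (c & a))) <-> (c -> a)) = ⊤ & N = N
(c & ((c <-> ((b | b) -> (c & a))) <-> (c -> a))) | c = N | ⊤ = N

N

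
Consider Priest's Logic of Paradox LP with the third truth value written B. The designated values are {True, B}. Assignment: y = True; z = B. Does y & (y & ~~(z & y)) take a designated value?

z & y = B & True = B
~(z & y) = ~B = B
~~(z & y) = ~B = B
y & ~~(z & y) = True & B = B
y & (y & ~~(z & y)) = True & B = B
B ∈ {True, B}.

Yes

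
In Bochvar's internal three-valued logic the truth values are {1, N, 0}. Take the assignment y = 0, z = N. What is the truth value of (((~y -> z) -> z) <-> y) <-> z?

N

~y = ~0 = 1
~y -> z = 1 -> N = N  [any arg is the third value ⇒ result is the third value]
(~y -> z) -> z = N -> N = N
((~y -> z) -> z) <-> y = N <-> 0 = N
(((~y -> z) -> z) <-> y) <-> z = N <-> N = N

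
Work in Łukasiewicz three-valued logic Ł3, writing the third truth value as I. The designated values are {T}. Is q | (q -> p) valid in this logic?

Countermodel: q=I, p=F gives I, which is not designated.

No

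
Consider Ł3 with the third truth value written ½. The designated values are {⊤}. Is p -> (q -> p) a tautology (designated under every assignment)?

Every assignment of p, q over {⊤, ½, ⊥} gives a value in {⊤}.
In particular, with p=½, q=½: p -> (q -> p) = ⊤.

Yes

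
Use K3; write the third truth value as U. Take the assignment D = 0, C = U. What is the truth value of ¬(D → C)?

D → C = 0 → U = 1
¬(D → C) = ¬1 = 0

0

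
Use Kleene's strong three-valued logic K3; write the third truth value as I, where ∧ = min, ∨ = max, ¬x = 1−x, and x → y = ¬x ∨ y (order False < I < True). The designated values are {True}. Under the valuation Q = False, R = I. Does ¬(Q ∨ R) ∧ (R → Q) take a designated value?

Q ∨ R = False ∨ I = I
¬(Q ∨ R) = ¬I = I
R → Q = I → False = I
¬(Q ∨ R) ∧ (R → Q) = I ∧ I = I
I ∉ {True}.

No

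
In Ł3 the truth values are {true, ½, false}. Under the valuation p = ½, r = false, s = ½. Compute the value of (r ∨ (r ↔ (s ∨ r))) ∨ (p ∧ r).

s ∨ r = ½ ∨ false = ½
r ↔ (s ∨ r) = false ↔ ½ = ½  [1 − |0−½|]
r ∨ (r ↔ (s ∨ r)) = false ∨ ½ = ½
p ∧ r = ½ ∧ false = false
(r ∨ (r ↔ (s ∨ r))) ∨ (p ∧ r) = ½ ∨ false = ½

½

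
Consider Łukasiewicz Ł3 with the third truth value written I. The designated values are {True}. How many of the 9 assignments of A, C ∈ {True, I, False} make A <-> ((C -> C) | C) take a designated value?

Designated under: (A=True, C=True); (A=True, C=I); (A=True, C=False).

3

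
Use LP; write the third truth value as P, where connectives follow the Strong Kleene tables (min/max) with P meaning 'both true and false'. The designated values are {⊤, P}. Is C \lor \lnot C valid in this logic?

Yes

Every assignment of C over {⊤, P, ⊥} gives a value in {⊤, P}.
In particular, with C=P: C \lor \lnot C = P.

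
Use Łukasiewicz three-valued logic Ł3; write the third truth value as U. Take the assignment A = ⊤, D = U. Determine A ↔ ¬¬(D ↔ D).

⊤

D ↔ D = U ↔ U = ⊤  [1 − |½−½|]
¬(D ↔ D) = ¬⊤ = ⊥
¬¬(D ↔ D) = ¬⊥ = ⊤
A ↔ ¬¬(D ↔ D) = ⊤ ↔ ⊤ = ⊤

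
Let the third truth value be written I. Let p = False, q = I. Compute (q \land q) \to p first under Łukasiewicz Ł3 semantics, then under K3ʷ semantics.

I; I

In Łukasiewicz Ł3: q \land q = I \land I = I
(q \land q) \to p = I \to False = I
In K3ʷ: q \land q = I \land I = I
(q \land q) \to p = I \to False = I  [any arg is the third value ⇒ result is the third value]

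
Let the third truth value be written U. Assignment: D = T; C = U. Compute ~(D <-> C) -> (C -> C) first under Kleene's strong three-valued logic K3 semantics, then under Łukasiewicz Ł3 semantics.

In Kleene's strong three-valued logic K3: D <-> C = T <-> U = U
~(D <-> C) = ~U = U
C -> C = U -> U = U  [~U | U]
~(D <-> C) -> (C -> C) = U -> U = U
In Łukasiewicz Ł3: D <-> C = T <-> U = U  [1 − |1−½|]
~(D <-> C) = ~U = U
C -> C = U -> U = T
~(D <-> C) -> (C -> C) = U -> T = T
They differ because Kleene's strong three-valued logic K3 and Łukasiewicz Ł3 treat U differently under implication.

U; T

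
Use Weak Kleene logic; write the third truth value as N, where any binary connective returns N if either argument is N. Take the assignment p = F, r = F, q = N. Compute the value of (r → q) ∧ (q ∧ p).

r → q = F → N = N
q ∧ p = N ∧ F = N
(r → q) ∧ (q ∧ p) = N ∧ N = N

N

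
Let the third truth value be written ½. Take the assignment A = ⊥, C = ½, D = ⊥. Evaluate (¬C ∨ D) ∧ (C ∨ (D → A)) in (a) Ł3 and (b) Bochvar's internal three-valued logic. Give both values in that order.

In Ł3: ¬C = ¬½ = ½
¬C ∨ D = ½ ∨ ⊥ = ½
D → A = ⊥ → ⊥ = ⊤
C ∨ (D → A) = ½ ∨ ⊤ = ⊤
(¬C ∨ D) ∧ (C ∨ (D → A)) = ½ ∧ ⊤ = ½
In Bochvar's internal three-valued logic: ¬C = ¬½ = ½
¬C ∨ D = ½ ∨ ⊥ = ½
D → A = ⊥ → ⊥ = ⊤
C ∨ (D → A) = ½ ∨ ⊤ = ½
(¬C ∨ D) ∧ (C ∨ (D → A)) = ½ ∧ ½ = ½

½; ½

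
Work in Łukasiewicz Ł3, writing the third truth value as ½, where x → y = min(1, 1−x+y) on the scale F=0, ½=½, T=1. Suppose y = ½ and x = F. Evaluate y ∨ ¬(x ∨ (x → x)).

x → x = F → F = T
x ∨ (x → x) = F ∨ T = T
¬(x ∨ (x → x)) = ¬T = F
y ∨ ¬(x ∨ (x → x)) = ½ ∨ F = ½

½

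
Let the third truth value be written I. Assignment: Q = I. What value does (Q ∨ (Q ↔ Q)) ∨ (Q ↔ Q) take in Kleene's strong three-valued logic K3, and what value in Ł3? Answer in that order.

In Kleene's strong three-valued logic K3: Q ↔ Q = I ↔ I = I
Q ∨ (Q ↔ Q) = I ∨ I = I
Q ↔ Q = I ↔ I = I
(Q ∨ (Q ↔ Q)) ∨ (Q ↔ Q) = I ∨ I = I
In Ł3: Q ↔ Q = I ↔ I = ⊤
Q ∨ (Q ↔ Q) = I ∨ ⊤ = ⊤
Q ↔ Q = I ↔ I = ⊤
(Q ∨ (Q ↔ Q)) ∨ (Q ↔ Q) = ⊤ ∨ ⊤ = ⊤
They differ because Kleene's strong three-valued logic K3 and Ł3 treat I differently under implication.

I; ⊤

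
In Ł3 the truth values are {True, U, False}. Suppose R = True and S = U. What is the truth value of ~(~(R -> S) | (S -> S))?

False

R -> S = True -> U = U  [min(1, 1−1+½)]
~(R -> S) = ~U = U
S -> S = U -> U = True
~(R -> S) | (S -> S) = U | True = True
~(~(R -> S) | (S -> S)) = ~True = False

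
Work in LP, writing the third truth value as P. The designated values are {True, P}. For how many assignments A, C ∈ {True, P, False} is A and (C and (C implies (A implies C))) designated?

Designated under: (A=True, C=True); (A=True, C=P); (A=P, C=True); (A=P, C=P).

4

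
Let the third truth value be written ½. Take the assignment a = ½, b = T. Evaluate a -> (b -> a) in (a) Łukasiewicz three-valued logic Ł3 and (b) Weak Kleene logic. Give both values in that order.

In Łukasiewicz three-valued logic Ł3: b -> a = T -> ½ = ½  [min(1, 1−1+½)]
a -> (b -> a) = ½ -> ½ = T
In Weak Kleene logic: b -> a = T -> ½ = ½  [any arg is the third value ⇒ result is the third value]
a -> (b -> a) = ½ -> ½ = ½
They differ because Łukasiewicz three-valued logic Ł3 and Weak Kleene logic treat ½ differently under the binary connectives.

T; ½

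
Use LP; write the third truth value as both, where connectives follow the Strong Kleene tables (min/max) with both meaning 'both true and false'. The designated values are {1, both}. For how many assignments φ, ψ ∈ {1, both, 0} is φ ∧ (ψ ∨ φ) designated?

6

Of the 9 assignments, 6 give a value in {1, both}.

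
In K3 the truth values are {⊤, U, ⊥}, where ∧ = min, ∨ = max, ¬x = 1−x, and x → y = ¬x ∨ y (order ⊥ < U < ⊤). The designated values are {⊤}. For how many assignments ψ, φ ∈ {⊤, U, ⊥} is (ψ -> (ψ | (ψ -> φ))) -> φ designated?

Designated under: (ψ=⊤, φ=⊤); (ψ=U, φ=⊤); (ψ=⊥, φ=⊤).

3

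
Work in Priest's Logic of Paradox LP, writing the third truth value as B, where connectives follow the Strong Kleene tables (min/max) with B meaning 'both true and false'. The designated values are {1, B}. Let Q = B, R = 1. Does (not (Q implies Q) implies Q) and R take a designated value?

Q implies Q = B implies B = B
not (Q implies Q) = not B = B
not (Q implies Q) implies Q = B implies B = B
(not (Q implies Q) implies Q) and R = B and 1 = B
B ∈ {1, B}.

Yes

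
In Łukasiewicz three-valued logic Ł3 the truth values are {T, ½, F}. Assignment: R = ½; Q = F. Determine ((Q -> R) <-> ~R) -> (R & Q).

½

Q -> R = F -> ½ = T
~R = ~½ = ½
(Q -> R) <-> ~R = T <-> ½ = ½
R & Q = ½ & F = F
((Q -> R) <-> ~R) -> (R & Q) = ½ -> F = ½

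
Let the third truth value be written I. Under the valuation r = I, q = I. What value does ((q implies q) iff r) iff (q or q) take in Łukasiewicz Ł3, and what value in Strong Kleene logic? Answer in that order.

true; I

In Łukasiewicz Ł3: q implies q = I implies I = true  [min(1, 1−½+½)]
(q implies q) iff r = true iff I = I
q or q = I or I = I
((q implies q) iff r) iff (q or q) = I iff I = true
In Strong Kleene logic: q implies q = I implies I = I  [not I or I]
(q implies q) iff r = I iff I = I
q or q = I or I = I
((q implies q) iff r) iff (q or q) = I iff I = I
They differ because Łukasiewicz Ł3 and Strong Kleene logic treat I differently under implication.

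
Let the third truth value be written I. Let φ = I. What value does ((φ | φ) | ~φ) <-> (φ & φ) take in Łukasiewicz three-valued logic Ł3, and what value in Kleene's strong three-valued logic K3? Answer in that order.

In Łukasiewicz three-valued logic Ł3: φ | φ = I | I = I
~φ = ~I = I
(φ | φ) | ~φ = I | I = I
φ & φ = I & I = I
((φ | φ) | ~φ) <-> (φ & φ) = I <-> I = true  [1 − |½−½|]
In Kleene's strong three-valued logic K3: φ | φ = I | I = I
~φ = ~I = I
(φ | φ) | ~φ = I | I = I
φ & φ = I & I = I
((φ | φ) | ~φ) <-> (φ & φ) = I <-> I = I
They differ because Łukasiewicz three-valued logic Ł3 and Kleene's strong three-valued logic K3 treat I differently under implication.

true; I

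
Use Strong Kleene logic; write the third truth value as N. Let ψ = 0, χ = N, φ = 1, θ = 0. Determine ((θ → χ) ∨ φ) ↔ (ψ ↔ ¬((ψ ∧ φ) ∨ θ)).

0

θ → χ = 0 → N = 1  [¬0 ∨ N]
(θ → χ) ∨ φ = 1 ∨ 1 = 1
ψ ∧ φ = 0 ∧ 1 = 0
(ψ ∧ φ) ∨ θ = 0 ∨ 0 = 0
¬((ψ ∧ φ) ∨ θ) = ¬0 = 1
ψ ↔ ¬((ψ ∧ φ) ∨ θ) = 0 ↔ 1 = 0
((θ → χ) ∨ φ) ↔ (ψ ↔ ¬((ψ ∧ φ) ∨ θ)) = 1 ↔ 0 = 0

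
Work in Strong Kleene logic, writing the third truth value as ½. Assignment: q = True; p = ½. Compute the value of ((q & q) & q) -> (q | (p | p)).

True

q & q = True & True = True
(q & q) & q = True & True = True
p | p = ½ | ½ = ½
q | (p | p) = True | ½ = True
((q & q) & q) -> (q | (p | p)) = True -> True = True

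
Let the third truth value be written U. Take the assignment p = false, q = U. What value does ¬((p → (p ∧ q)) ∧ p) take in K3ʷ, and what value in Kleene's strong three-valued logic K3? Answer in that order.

In K3ʷ: p ∧ q = false ∧ U = U
p → (p ∧ q) = false → U = U  [any arg is the third value ⇒ result is the third value]
(p → (p ∧ q)) ∧ p = U ∧ false = U
¬((p → (p ∧ q)) ∧ p) = ¬U = U
In Kleene's strong three-valued logic K3: p ∧ q = false ∧ U = false
p → (p ∧ q) = false → false = true
(p → (p ∧ q)) ∧ p = true ∧ false = false
¬((p → (p ∧ q)) ∧ p) = ¬false = true
They differ because K3ʷ and Kleene's strong three-valued logic K3 treat U differently under the binary connectives.

U; true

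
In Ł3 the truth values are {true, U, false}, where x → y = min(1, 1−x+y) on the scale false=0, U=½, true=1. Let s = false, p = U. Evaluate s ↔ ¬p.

U

¬p = ¬U = U
s ↔ ¬p = false ↔ U = U  [1 − |0−½|]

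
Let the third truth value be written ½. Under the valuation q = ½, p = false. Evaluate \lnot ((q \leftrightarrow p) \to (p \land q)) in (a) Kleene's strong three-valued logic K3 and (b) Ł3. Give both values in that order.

In Kleene's strong three-valued logic K3: q \leftrightarrow p = ½ \leftrightarrow false = ½
p \land q = false \land ½ = false
(q \leftrightarrow p) \to (p \land q) = ½ \to false = ½
\lnot ((q \leftrightarrow p) \to (p \land q)) = \lnot ½ = ½
In Ł3: q \leftrightarrow p = ½ \leftrightarrow false = ½
p \land q = false \land ½ = false
(q \leftrightarrow p) \to (p \land q) = ½ \to false = ½
\lnot ((q \leftrightarrow p) \to (p \land q)) = \lnot ½ = ½

½; ½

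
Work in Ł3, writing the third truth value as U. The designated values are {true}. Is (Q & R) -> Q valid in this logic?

Every assignment of Q, R over {true, U, false} gives a value in {true}.
In particular, with Q=U, R=U: (Q & R) -> Q = true.

Yes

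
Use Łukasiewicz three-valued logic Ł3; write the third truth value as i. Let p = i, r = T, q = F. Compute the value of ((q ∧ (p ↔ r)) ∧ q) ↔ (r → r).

F

p ↔ r = i ↔ T = i  [1 − |½−1|]
q ∧ (p ↔ r) = F ∧ i = F
(q ∧ (p ↔ r)) ∧ q = F ∧ F = F
r → r = T → T = T
((q ∧ (p ↔ r)) ∧ q) ↔ (r → r) = F ↔ T = F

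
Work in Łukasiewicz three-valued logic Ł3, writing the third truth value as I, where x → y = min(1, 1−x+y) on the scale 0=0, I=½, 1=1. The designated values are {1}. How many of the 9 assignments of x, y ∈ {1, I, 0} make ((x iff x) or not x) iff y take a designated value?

Designated under: (x=1, y=1); (x=I, y=1); (x=0, y=1).

3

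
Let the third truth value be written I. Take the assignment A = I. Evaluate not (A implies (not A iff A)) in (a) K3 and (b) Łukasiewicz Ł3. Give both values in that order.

In K3: not A = not I = I
not A iff A = I iff I = I
A implies (not A iff A) = I implies I = I
not (A implies (not A iff A)) = not I = I
In Łukasiewicz Ł3: not A = not I = I
not A iff A = I iff I = 1  [1 − |½−½|]
A implies (not A iff A) = I implies 1 = 1
not (A implies (not A iff A)) = not 1 = 0
They differ because K3 and Łukasiewicz Ł3 treat I differently under implication.

I; 0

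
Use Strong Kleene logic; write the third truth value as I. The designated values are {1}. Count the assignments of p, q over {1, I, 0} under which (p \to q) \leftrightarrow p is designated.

1

Designated under: (p=1, q=1).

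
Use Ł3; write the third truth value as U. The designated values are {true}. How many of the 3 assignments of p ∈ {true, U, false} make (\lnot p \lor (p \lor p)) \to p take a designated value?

p=true: true ✓
p=U: true ✓
p=false: false ·

2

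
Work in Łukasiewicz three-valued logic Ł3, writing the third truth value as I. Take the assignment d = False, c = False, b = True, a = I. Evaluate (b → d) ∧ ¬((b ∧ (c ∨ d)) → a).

b → d = True → False = False
c ∨ d = False ∨ False = False
b ∧ (c ∨ d) = True ∧ False = False
(b ∧ (c ∨ d)) → a = False → I = True
¬((b ∧ (c ∨ d)) → a) = ¬True = False
(b → d) ∧ ¬((b ∧ (c ∨ d)) → a) = False ∧ False = False

False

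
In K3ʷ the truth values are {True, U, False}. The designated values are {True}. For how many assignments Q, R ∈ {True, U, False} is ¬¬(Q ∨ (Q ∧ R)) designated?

2

Designated under: (Q=True, R=True); (Q=True, R=False).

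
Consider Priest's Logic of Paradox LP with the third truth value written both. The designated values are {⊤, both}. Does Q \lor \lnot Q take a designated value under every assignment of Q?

Every assignment of Q over {⊤, both, ⊥} gives a value in {⊤, both}.
In particular, with Q=both: Q \lor \lnot Q = both.

Yes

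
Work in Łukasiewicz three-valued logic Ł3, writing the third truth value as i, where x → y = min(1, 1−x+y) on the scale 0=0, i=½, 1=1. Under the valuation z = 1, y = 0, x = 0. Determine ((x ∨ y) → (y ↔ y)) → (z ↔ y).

0

x ∨ y = 0 ∨ 0 = 0
y ↔ y = 0 ↔ 0 = 1
(x ∨ y) → (y ↔ y) = 0 → 1 = 1
z ↔ y = 1 ↔ 0 = 0
((x ∨ y) → (y ↔ y)) → (z ↔ y) = 1 → 0 = 0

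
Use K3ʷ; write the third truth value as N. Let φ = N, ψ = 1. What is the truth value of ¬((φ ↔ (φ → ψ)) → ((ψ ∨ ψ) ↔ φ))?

φ → ψ = N → 1 = N  [any arg is the third value ⇒ result is the third value]
φ ↔ (φ → ψ) = N ↔ N = N
ψ ∨ ψ = 1 ∨ 1 = 1
(ψ ∨ ψ) ↔ φ = 1 ↔ N = N
(φ ↔ (φ → ψ)) → ((ψ ∨ ψ) ↔ φ) = N → N = N
¬((φ ↔ (φ → ψ)) → ((ψ ∨ ψ) ↔ φ)) = ¬N = N

N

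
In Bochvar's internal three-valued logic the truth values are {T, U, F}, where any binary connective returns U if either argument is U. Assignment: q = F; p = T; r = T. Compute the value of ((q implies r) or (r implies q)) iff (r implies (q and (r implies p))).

q implies r = F implies T = T
r implies q = T implies F = F
(q implies r) or (r implies q) = T or F = T
r implies p = T implies T = T
q and (r implies p) = F and T = F
r implies (q and (r implies p)) = T implies F = F
((q implies r) or (r implies q)) iff (r implies (q and (r implies p))) = T iff F = F

F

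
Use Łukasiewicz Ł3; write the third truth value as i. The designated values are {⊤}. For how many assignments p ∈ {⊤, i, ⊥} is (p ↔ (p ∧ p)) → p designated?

p=⊤: ⊤ ✓
p=i: i ·
p=⊥: ⊥ ·

1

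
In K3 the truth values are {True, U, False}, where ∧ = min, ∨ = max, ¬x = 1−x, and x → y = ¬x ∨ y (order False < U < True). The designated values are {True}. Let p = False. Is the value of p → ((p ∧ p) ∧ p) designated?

Yes

p ∧ p = False ∧ False = False
(p ∧ p) ∧ p = False ∧ False = False
p → ((p ∧ p) ∧ p) = False → False = True
True ∈ {True}.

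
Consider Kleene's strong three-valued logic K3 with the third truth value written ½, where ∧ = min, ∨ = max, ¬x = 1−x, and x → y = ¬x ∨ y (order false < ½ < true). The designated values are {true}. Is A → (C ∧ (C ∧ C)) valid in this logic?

Countermodel: A=true, C=½ gives ½, which is not designated.

No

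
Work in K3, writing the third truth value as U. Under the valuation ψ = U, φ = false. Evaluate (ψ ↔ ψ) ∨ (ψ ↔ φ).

ψ ↔ ψ = U ↔ U = U
ψ ↔ φ = U ↔ false = U
(ψ ↔ ψ) ∨ (ψ ↔ φ) = U ∨ U = U

U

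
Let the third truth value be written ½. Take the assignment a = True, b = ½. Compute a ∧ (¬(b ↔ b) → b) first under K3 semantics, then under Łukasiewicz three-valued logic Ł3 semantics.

In K3: b ↔ b = ½ ↔ ½ = ½
¬(b ↔ b) = ¬½ = ½
¬(b ↔ b) → b = ½ → ½ = ½  [¬½ ∨ ½]
a ∧ (¬(b ↔ b) → b) = True ∧ ½ = ½
In Łukasiewicz three-valued logic Ł3: b ↔ b = ½ ↔ ½ = True
¬(b ↔ b) = ¬True = False
¬(b ↔ b) → b = False → ½ = True
a ∧ (¬(b ↔ b) → b) = True ∧ True = True
They differ because K3 and Łukasiewicz three-valued logic Ł3 treat ½ differently under implication.

½; True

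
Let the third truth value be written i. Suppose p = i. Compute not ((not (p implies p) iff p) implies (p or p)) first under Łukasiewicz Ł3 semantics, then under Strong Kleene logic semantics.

In Łukasiewicz Ł3: p implies p = i implies i = 1  [min(1, 1−½+½)]
not (p implies p) = not 1 = 0
not (p implies p) iff p = 0 iff i = i
p or p = i or i = i
(not (p implies p) iff p) implies (p or p) = i implies i = 1
not ((not (p implies p) iff p) implies (p or p)) = not 1 = 0
In Strong Kleene logic: p implies p = i implies i = i  [not i or i]
not (p implies p) = not i = i
not (p implies p) iff p = i iff i = i
p or p = i or i = i
(not (p implies p) iff p) implies (p or p) = i implies i = i
not ((not (p implies p) iff p) implies (p or p)) = not i = i
They differ because Łukasiewicz Ł3 and Strong Kleene logic treat i differently under implication.

0; i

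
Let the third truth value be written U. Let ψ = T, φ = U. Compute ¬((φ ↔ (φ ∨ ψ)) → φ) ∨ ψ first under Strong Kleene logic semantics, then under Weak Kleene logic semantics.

T; U

In Strong Kleene logic: φ ∨ ψ = U ∨ T = T
φ ↔ (φ ∨ ψ) = U ↔ T = U
(φ ↔ (φ ∨ ψ)) → φ = U → U = U  [¬U ∨ U]
¬((φ ↔ (φ ∨ ψ)) → φ) = ¬U = U
¬((φ ↔ (φ ∨ ψ)) → φ) ∨ ψ = U ∨ T = T
In Weak Kleene logic: φ ∨ ψ = U ∨ T = U
φ ↔ (φ ∨ ψ) = U ↔ U = U
(φ ↔ (φ ∨ ψ)) → φ = U → U = U  [any arg is the third value ⇒ result is the third value]
¬((φ ↔ (φ ∨ ψ)) → φ) = ¬U = U
¬((φ ↔ (φ ∨ ψ)) → φ) ∨ ψ = U ∨ T = U
They differ because Strong Kleene logic and Weak Kleene logic treat U differently under the binary connectives.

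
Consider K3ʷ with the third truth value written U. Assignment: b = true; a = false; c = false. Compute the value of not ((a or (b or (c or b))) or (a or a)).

c or b = false or true = true
b or (c or b) = true or true = true
a or (b or (c or b)) = false or true = true
a or a = false or false = false
(a or (b or (c or b))) or (a or a) = true or false = true
not ((a or (b or (c or b))) or (a or a)) = not true = false

false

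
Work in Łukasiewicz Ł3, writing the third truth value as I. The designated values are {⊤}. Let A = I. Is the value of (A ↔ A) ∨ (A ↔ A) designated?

A ↔ A = I ↔ I = ⊤  [1 − |½−½|]
A ↔ A = I ↔ I = ⊤
(A ↔ A) ∨ (A ↔ A) = ⊤ ∨ ⊤ = ⊤
⊤ ∈ {⊤}.

Yes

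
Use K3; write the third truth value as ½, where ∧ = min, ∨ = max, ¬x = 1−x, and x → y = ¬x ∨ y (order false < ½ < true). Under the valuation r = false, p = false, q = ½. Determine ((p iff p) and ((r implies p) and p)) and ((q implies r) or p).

p iff p = false iff false = true
r implies p = false implies false = true
(r implies p) and p = true and false = false
(p iff p) and ((r implies p) and p) = true and false = false
q implies r = ½ implies false = ½  [not ½ or false]
(q implies r) or p = ½ or false = ½
((p iff p) and ((r implies p) and p)) and ((q implies r) or p) = false and ½ = false

false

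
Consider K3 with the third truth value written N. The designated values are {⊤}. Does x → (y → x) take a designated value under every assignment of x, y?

No

Countermodel: x=N, y=⊤ gives N, which is not designated.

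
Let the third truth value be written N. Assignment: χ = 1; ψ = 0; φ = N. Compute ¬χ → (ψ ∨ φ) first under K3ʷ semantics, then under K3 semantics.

In K3ʷ: ¬χ = ¬1 = 0
ψ ∨ φ = 0 ∨ N = N
¬χ → (ψ ∨ φ) = 0 → N = N  [any arg is the third value ⇒ result is the third value]
In K3: ¬χ = ¬1 = 0
ψ ∨ φ = 0 ∨ N = N
¬χ → (ψ ∨ φ) = 0 → N = 1  [¬0 ∨ N]
They differ because K3ʷ and K3 treat N differently under the binary connectives.

N; 1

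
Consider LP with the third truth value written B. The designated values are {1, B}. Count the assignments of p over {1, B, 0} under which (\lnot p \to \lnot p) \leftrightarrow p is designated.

p=1: 1 ✓
p=B: B ✓
p=0: 0 ·

2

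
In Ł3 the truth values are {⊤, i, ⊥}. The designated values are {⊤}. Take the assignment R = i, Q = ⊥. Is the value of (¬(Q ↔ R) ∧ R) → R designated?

Yes

Q ↔ R = ⊥ ↔ i = i  [1 − |0−½|]
¬(Q ↔ R) = ¬i = i
¬(Q ↔ R) ∧ R = i ∧ i = i
(¬(Q ↔ R) ∧ R) → R = i → i = ⊤
⊤ ∈ {⊤}.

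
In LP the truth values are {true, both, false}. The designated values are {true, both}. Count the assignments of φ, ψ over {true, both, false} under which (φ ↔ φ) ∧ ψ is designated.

Of the 9 assignments, 6 give a value in {true, both}.

6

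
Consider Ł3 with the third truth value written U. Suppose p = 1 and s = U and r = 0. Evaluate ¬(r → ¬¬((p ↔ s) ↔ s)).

p ↔ s = 1 ↔ U = U  [1 − |1−½|]
(p ↔ s) ↔ s = U ↔ U = 1
¬((p ↔ s) ↔ s) = ¬1 = 0
¬¬((p ↔ s) ↔ s) = ¬0 = 1
r → ¬¬((p ↔ s) ↔ s) = 0 → 1 = 1
¬(r → ¬¬((p ↔ s) ↔ s)) = ¬1 = 0

0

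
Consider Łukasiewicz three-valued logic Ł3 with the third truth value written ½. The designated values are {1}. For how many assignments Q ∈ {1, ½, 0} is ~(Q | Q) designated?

Q=1: 0 ·
Q=½: ½ ·
Q=0: 1 ✓

1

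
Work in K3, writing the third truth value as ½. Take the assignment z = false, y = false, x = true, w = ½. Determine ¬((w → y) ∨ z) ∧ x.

w → y = ½ → false = ½
(w → y) ∨ z = ½ ∨ false = ½
¬((w → y) ∨ z) = ¬½ = ½
¬((w → y) ∨ z) ∧ x = ½ ∧ true = ½

½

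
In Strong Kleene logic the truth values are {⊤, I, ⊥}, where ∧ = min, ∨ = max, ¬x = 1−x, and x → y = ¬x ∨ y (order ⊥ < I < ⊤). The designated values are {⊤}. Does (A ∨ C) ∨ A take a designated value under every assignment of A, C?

Countermodel: A=I, C=I gives I, which is not designated.

No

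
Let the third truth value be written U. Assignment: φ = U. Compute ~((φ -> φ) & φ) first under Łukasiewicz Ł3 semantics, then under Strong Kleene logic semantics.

U; U

In Łukasiewicz Ł3: φ -> φ = U -> U = T  [min(1, 1−½+½)]
(φ -> φ) & φ = T & U = U
~((φ -> φ) & φ) = ~U = U
In Strong Kleene logic: φ -> φ = U -> U = U  [~U | U]
(φ -> φ) & φ = U & U = U
~((φ -> φ) & φ) = ~U = U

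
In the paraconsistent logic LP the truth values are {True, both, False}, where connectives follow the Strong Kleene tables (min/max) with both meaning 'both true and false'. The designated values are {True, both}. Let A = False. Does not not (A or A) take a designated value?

A or A = False or False = False
not (A or A) = not False = True
not not (A or A) = not True = False
False ∉ {True, both}.

No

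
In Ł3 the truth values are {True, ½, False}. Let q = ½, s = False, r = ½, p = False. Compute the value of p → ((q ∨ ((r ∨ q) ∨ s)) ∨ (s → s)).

True

r ∨ q = ½ ∨ ½ = ½
(r ∨ q) ∨ s = ½ ∨ False = ½
q ∨ ((r ∨ q) ∨ s) = ½ ∨ ½ = ½
s → s = False → False = True
(q ∨ ((r ∨ q) ∨ s)) ∨ (s → s) = ½ ∨ True = True
p → ((q ∨ ((r ∨ q) ∨ s)) ∨ (s → s)) = False → True = True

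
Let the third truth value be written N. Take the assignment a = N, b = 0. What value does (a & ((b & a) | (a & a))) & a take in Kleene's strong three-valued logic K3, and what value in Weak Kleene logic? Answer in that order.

In Kleene's strong three-valued logic K3: b & a = 0 & N = 0
a & a = N & N = N
(b & a) | (a & a) = 0 | N = N
a & ((b & a) | (a & a)) = N & N = N
(a & ((b & a) | (a & a))) & a = N & N = N
In Weak Kleene logic: b & a = 0 & N = N
a & a = N & N = N
(b & a) | (a & a) = N | N = N
a & ((b & a) | (a & a)) = N & N = N
(a & ((b & a) | (a & a))) & a = N & N = N

N; N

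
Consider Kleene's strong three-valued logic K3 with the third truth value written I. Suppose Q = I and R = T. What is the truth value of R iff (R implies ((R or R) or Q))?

T

R or R = T or T = T
(R or R) or Q = T or I = T
R implies ((R or R) or Q) = T implies T = T
R iff (R implies ((R or R) or Q)) = T iff T = T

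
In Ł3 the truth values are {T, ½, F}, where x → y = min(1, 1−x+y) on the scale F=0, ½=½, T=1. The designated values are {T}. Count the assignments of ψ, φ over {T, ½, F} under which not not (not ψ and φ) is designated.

Designated under: (ψ=F, φ=T).

1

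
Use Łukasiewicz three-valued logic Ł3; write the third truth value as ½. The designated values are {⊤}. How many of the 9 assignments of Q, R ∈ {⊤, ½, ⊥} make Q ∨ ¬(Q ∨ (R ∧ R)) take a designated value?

Designated under: (Q=⊤, R=⊤); (Q=⊤, R=½); (Q=⊤, R=⊥); (Q=⊥, R=⊥).

4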